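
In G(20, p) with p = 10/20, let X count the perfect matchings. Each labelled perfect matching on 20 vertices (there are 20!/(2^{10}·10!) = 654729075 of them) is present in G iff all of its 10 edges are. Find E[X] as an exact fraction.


K_20 has 20!/(2^{10}·10!) = 654729075 labelled perfect matchings.
For each such perfect matching H, let X_H = 1 if all 10 edges of H are present in G. Then P[X_H = 1] = p^{10} = (1/2)^{10} = 1/1024.
By linearity: E[X] = Σ_H E[X_H] = 654729075 · p^{10} = 654729075 · 1/1024 = 654729075/1024.
Numerically: E[X] ≈ 6.394e+05.

E[X] = 654729075 · (1/2)^{10} = 654729075/1024 ≈ 6.394e+05.


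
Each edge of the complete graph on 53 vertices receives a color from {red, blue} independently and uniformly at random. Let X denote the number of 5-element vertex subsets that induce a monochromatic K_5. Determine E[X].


Let X = Σ_S X_S over the C(53, 5) = 2869685 subsets S of size 5, where X_S = 1 if the K_5 on S is monochromatic.
For a fixed S, the K_5 on S has C(5, 2) = 10 edges. P[all 10 edges red] = (1/2)^10, and likewise for blue, so P[monochromatic] = 2·(1/2)^10 = 2^{1 − 10} = 1/512.
By linearity of expectation: E[X] = C(53, 5) · 2^{1 − 10} = 2869685 · 1/512 = 2869685/512.
Numerically: E[X] ≈ 5604.853516.

E[X] = C(53,5)·2^(1−C(5,2)) = 2869685/512 ≈ 5604.853516.


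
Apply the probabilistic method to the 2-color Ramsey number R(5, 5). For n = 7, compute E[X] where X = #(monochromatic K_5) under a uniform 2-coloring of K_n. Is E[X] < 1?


E[X] = C(7, 5) · 2^{1 − 10} = 21 · 2^{−9} = 21/512.
As a reduced fraction: E[X] = 21/512 ≈ 0.04102.
Is E[X] < 1? YES.
Since E[X] < 1, there exists a 2-coloring of K_{7} with no monochromatic K_5; hence R(5, 5) > 7.

E[X] = 21/512 ≈ 0.04102; E[X] < 1, so R(5, 5) > 7.


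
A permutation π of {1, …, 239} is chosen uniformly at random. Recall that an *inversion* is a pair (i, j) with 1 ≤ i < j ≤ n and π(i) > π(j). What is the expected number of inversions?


Write X = Σ X_I over the C(239, 2) = 28441 pairs i < j, with X_I the indicator of one inversion.
There are 28441 indicators.
For each fixed pair i < j, the values π(i) and π(j) are two distinct elements of {1, …, 239} in uniformly random order; by symmetry P[π(i) > π(j)] = 1/2.
By linearity: E[X] = 28441 · (1/2) = C(239, 2) · (1/2) = 28441/2 = 28441/2 ≈ 14220.500.

E[X] = 28441/2 = 14220.500.


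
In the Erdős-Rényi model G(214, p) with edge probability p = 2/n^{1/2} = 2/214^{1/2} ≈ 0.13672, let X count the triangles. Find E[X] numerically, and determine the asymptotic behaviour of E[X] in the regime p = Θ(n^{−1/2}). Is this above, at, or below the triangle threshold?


Number of potential triangles: C(214, 3) = 1610564.
Each occurs with probability p³ ≈ (0.13672)³ ≈ 2.5554614e-03.
By linearity: E[X] = C(214, 3)·p³ ≈ 1610564 · 2.5554614e-03 ≈ 4115.73415.
Since α = 1/2 < 1, p = c/n^{1/2} ≫ 1/n is above the triangle threshold p ~ 1/n. Asymptotically E[X] ~ (c³/6)·n^{3(1−α)} = (2³/6)·n^{1.5} → ∞; triangles are abundant w.h.p.

E[X] ≈ 4115.73415; in regime p = Θ(1/n^{1/2}) E[X] diverges (above the triangle threshold p ~ 1/n).


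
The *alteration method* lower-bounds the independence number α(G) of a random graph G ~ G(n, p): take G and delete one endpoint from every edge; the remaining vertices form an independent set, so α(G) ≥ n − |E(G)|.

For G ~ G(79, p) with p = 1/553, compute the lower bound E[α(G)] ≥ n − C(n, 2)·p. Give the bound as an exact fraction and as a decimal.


E[|E(G)|] = C(79, 2)·p = 3081 · (1/553) = 39/7.
E[α(G)] ≥ n − E[|E(G)|] = 79 − 39/7 = 514/7.
Numerically: ≈ 73.42857.
(This is only a lower bound; the true E[α(G)] may be larger.)

E[α(G)] ≥ 514/7 ≈ 73.42857.


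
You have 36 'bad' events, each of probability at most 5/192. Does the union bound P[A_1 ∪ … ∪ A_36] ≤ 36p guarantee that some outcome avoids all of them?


Union bound: P[∪_{i=1}^{36} A_i] ≤ Σ_i P[A_i] ≤ 36·p = 36·(5/192) = 15/16.
Numerically: 15/16 ≈ 0.9375.
Is 15/16 < 1? YES.
Since P[∪ A_i] ≤ 15/16 < 1, the complement has P[∩ A_i^c] ≥ 1 − 15/16 = 1/16 > 0, so some outcome avoids every A_i.

36·p = 15/16 ≈ 0.9375; existence CERTIFIED by the union bound.


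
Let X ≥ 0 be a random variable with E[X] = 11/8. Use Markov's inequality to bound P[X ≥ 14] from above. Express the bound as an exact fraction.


μ = E[X] = 11/8, a = 14.
Markov: P[X ≥ 14] ≤ μ/a = (11/8)/14 = 11/112.
Numerically: ≈ 0.0982.
(Since a = 14 > μ = 1.3750, the bound 11/112 is < 1 and informative.)

P[X ≥ 14] ≤ 11/112 ≈ 0.0982.


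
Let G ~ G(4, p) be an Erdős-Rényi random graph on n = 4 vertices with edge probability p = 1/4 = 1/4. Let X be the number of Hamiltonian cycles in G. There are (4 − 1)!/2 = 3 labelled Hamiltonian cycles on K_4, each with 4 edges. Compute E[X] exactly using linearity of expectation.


K_4 has (4 − 1)!/2 = 3 labelled Hamiltonian cycles.
For each such Hamiltonian cycle H, let X_H = 1 if all 4 edges of H are present in G. Then P[X_H = 1] = p^{4} = (1/4)^{4} = 1/256.
Summing the indicators: E[X] = Σ_H E[X_H] = 3 · p^{4} = 3 · 1/256 = 3/256.
Numerically: E[X] ≈ 0.01172.

E[X] = 3 · (1/4)^{4} = 3/256 ≈ 0.01172.


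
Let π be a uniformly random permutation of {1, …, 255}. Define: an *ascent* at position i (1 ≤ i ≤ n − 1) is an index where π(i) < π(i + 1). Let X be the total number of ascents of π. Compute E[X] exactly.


Write X = Σ X_I over i = 1, …, 254, with X_I the indicator of one ascent.
There are 254 indicators.
For each fixed i, the pair (π(i), π(i+1)) is a uniformly random ordered pair of distinct values from {1, …, 255}; by symmetry P[π(i) < π(i+1)] = 1/2.
By linearity: E[X] = 254 · (1/2) = (255 − 1) · (1/2) = 127 ≈ 127.0000.

E[X] = 127 = 127.0000.


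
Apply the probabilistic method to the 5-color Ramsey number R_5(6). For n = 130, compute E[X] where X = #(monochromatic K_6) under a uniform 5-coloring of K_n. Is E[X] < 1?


E[X] = C(130, 6) · 5^{1 − 15} = 5963412000 · 5^{−14} = 5963412000/6103515625.
As a reduced fraction: E[X] = 47707296/48828125 ≈ 0.977.
Is E[X] < 1? YES.
Since E[X] < 1, there exists a 5-coloring of K_{130} with no monochromatic K_6; hence R_5(6) > 130.

E[X] = 47707296/48828125 ≈ 0.977; E[X] < 1, so R_5(6) > 130.


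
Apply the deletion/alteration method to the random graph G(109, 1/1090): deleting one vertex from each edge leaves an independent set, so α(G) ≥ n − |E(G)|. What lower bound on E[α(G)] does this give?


E[|E(G)|] = C(109, 2)·p = 5886 · (1/1090) = 27/5.
E[α(G)] ≥ n − E[|E(G)|] = 109 − 27/5 = 518/5.
Numerically: ≈ 103.60000.
(This is only a lower bound; the true E[α(G)] may be larger.)

E[α(G)] ≥ 518/5 ≈ 103.60000.


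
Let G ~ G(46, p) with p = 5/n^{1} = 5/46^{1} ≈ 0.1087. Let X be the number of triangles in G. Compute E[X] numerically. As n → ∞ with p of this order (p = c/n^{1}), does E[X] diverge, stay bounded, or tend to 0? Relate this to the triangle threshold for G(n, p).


Number of potential triangles: C(46, 3) = 15180.
Each occurs with probability p³ ≈ (0.1087)³ ≈ 1.284211e-03.
By linearity: E[X] = C(46, 3)·p³ ≈ 15180 · 1.284211e-03 ≈ 19.4943.
Here α = 1, so p = 5/n is exactly at the triangle threshold p ~ 1/n. Asymptotically E[X] → c³/6 = 5³/6 = 125/6 ≈ 20.8333, a bounded constant. In this regime the triangle count is asymptotically Poisson(c³/6).

E[X] ≈ 19.4943; in regime p = Θ(1/n^{1}) E[X] stays bounded (at the triangle threshold p ~ 1/n).


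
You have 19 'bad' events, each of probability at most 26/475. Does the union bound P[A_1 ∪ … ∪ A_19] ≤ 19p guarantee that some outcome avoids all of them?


Union bound: P[∪_{i=1}^{19} A_i] ≤ Σ_i P[A_i] ≤ 19·p = 19·(26/475) = 26/25.
Numerically: 26/25 ≈ 1.040.
Is 26/25 < 1? NO.
Since the bound 26/25 is ≥ 1, the union bound is uninformative here; it does NOT by itself certify existence.

19·p = 26/25 ≈ 1.040; existence NOT certified by the union bound.


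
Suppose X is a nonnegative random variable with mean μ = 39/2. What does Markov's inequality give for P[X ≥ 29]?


μ = E[X] = 39/2, a = 29.
Markov: P[X ≥ 29] ≤ μ/a = (39/2)/29 = 39/58.
Numerically: ≈ 0.672414.
(Since a = 29 > μ = 19.500000, the bound 39/58 is < 1 and informative.)

P[X ≥ 29] ≤ 39/58 ≈ 0.672414.


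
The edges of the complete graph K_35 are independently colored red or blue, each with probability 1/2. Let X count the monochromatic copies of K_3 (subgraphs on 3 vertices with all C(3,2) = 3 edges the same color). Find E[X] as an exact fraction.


Let X = Σ_S X_S over the C(35, 3) = 6545 subsets S of size 3, where X_S = 1 if the K_3 on S is monochromatic.
For a fixed S, the K_3 on S has C(3, 2) = 3 edges. P[all 3 edges red] = (1/2)^3, and likewise for blue, so P[monochromatic] = 2·(1/2)^3 = 2^{1 − 3} = 1/4.
By linearity of expectation: E[X] = C(35, 3) · 2^{1 − 3} = 6545 · 1/4 = 6545/4.
Numerically: E[X] ≈ 1636.25000.

E[X] = C(35,3)·2^(1−C(3,2)) = 6545/4 ≈ 1636.25000.


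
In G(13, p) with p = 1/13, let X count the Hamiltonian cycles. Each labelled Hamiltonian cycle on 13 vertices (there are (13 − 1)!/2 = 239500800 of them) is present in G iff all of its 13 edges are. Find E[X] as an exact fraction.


K_13 has (13 − 1)!/2 = 239500800 labelled Hamiltonian cycles.
For each such Hamiltonian cycle H, let X_H = 1 if all 13 edges of H are present in G. Then P[X_H = 1] = p^{13} = (1/13)^{13} = 1/302875106592253.
By linearity: E[X] = Σ_H E[X_H] = 239500800 · p^{13} = 239500800 · 1/302875106592253 = 239500800/302875106592253.
Numerically: E[X] ≈ 7.91e-07.

E[X] = 239500800 · (1/13)^{13} = 239500800/302875106592253 ≈ 7.91e-07.


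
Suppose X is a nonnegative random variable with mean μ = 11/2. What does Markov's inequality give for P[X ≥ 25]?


μ = E[X] = 11/2, a = 25.
Markov: P[X ≥ 25] ≤ μ/a = (11/2)/25 = 11/50.
Numerically: ≈ 0.22000.
(Since a = 25 > μ = 5.50000, the bound 11/50 is < 1 and informative.)

P[X ≥ 25] ≤ 11/50 ≈ 0.22000.


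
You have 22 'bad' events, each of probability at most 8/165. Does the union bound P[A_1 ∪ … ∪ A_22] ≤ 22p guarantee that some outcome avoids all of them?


Union bound: P[∪_{i=1}^{22} A_i] ≤ Σ_i P[A_i] ≤ 22·p = 22·(8/165) = 16/15.
Numerically: 16/15 ≈ 1.067.
Is 16/15 < 1? NO.
Since the bound 16/15 is ≥ 1, the union bound is uninformative here; it does NOT by itself certify existence.

22·p = 16/15 ≈ 1.067; existence NOT certified by the union bound.


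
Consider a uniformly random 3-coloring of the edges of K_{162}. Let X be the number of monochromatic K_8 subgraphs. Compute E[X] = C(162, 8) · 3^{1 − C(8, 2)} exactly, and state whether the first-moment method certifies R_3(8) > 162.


E[X] = C(162, 8) · 3^{1 − 28} = 9870758125020 · 3^{−27} = 9870758125020/7625597484987.
As a reduced fraction: E[X] = 121861211420/94143178827 ≈ 1.294.
Is E[X] < 1? NO.
Since E[X] ≥ 1, the first-moment bound is inconclusive at n = 162; it does NOT by itself certify R_3(8) > 162.

E[X] = 121861211420/94143178827 ≈ 1.294; E[X] ≥ 1; first-moment method inconclusive here.


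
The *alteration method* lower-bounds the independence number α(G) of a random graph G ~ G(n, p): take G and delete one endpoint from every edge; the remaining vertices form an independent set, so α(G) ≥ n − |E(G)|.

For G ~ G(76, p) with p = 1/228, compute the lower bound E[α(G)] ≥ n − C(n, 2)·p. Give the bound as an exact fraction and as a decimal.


E[|E(G)|] = C(76, 2)·p = 2850 · (1/228) = 25/2.
E[α(G)] ≥ n − E[|E(G)|] = 76 − 25/2 = 127/2.
Numerically: ≈ 63.500000.
(This is only a lower bound; the true E[α(G)] may be larger.)

E[α(G)] ≥ 127/2 ≈ 63.500000.


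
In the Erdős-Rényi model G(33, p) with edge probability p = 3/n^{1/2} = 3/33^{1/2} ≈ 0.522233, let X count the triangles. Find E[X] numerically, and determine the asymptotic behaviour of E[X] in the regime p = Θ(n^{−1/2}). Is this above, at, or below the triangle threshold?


Number of potential triangles: C(33, 3) = 5456.
Each occurs with probability p³ ≈ (0.522233)³ ≈ 1.42427173e-01.
By linearity: E[X] = C(33, 3)·p³ ≈ 5456 · 1.42427173e-01 ≈ 777.082656.
Since α = 1/2 < 1, p = c/n^{1/2} ≫ 1/n is above the triangle threshold p ~ 1/n. Asymptotically E[X] ~ (c³/6)·n^{3(1−α)} = (3³/6)·n^{1.5} → ∞; triangles are abundant w.h.p.

E[X] ≈ 777.082656; in regime p = Θ(1/n^{1/2}) E[X] diverges (above the triangle threshold p ~ 1/n).


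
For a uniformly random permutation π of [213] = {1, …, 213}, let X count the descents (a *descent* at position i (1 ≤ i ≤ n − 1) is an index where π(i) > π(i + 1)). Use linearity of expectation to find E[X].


Write X = Σ X_I over i = 1, …, 212, with X_I the indicator of one descent.
There are 212 indicators.
For each fixed i, the pair (π(i), π(i+1)) is a uniformly random ordered pair of distinct values from {1, …, 213}; by symmetry P[π(i) > π(i+1)] = 1/2.
By linearity: E[X] = 212 · (1/2) = (213 − 1) · (1/2) = 106 ≈ 106.000.

E[X] = 106 = 106.000.


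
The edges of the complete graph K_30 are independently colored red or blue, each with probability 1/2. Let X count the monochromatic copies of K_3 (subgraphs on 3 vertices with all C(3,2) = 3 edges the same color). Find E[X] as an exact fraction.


Let X = Σ_S X_S over the C(30, 3) = 4060 subsets S of size 3, where X_S = 1 if the K_3 on S is monochromatic.
For a fixed S, the K_3 on S has C(3, 2) = 3 edges. P[all 3 edges red] = (1/2)^3, and likewise for blue, so P[monochromatic] = 2·(1/2)^3 = 2^{1 − 3} = 1/4.
By linearity of expectation: E[X] = C(30, 3) · 2^{1 − 3} = 4060 · 1/4 = 1015.
Numerically: E[X] ≈ 1015.000.

E[X] = C(30,3)·2^(1−C(3,2)) = 1015 ≈ 1015.000.


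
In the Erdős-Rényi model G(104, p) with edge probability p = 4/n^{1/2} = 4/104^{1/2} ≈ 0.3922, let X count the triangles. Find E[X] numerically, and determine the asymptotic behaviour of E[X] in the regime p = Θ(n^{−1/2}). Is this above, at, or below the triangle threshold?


Number of potential triangles: C(104, 3) = 182104.
Each occurs with probability p³ ≈ (0.3922)³ ≈ 6.034343e-02.
By linearity: E[X] = C(104, 3)·p³ ≈ 182104 · 6.034343e-02 ≈ 10988.7793.
Since α = 1/2 < 1, p = c/n^{1/2} ≫ 1/n is above the triangle threshold p ~ 1/n. Asymptotically E[X] ~ (c³/6)·n^{3(1−α)} = (4³/6)·n^{1.5} → ∞; triangles are abundant w.h.p.

E[X] ≈ 10988.7793; in regime p = Θ(1/n^{1/2}) E[X] diverges (above the triangle threshold p ~ 1/n).


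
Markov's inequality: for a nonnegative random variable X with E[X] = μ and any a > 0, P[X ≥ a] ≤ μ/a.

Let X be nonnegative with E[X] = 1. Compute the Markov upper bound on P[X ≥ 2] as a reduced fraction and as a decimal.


μ = E[X] = 1, a = 2.
Markov: P[X ≥ 2] ≤ μ/a = (1)/2 = 1/2.
Numerically: ≈ 0.50000.
(Since a = 2 > μ = 1.00000, the bound 1/2 is < 1 and informative.)

P[X ≥ 2] ≤ 1/2 ≈ 0.50000.


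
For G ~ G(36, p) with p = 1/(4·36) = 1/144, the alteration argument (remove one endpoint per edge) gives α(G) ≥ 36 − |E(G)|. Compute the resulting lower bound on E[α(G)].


E[|E(G)|] = C(36, 2)·p = 630 · (1/144) = 35/8.
E[α(G)] ≥ n − E[|E(G)|] = 36 − 35/8 = 253/8.
Numerically: ≈ 31.62500.
(This is only a lower bound; the true E[α(G)] may be larger.)

E[α(G)] ≥ 253/8 ≈ 31.62500.


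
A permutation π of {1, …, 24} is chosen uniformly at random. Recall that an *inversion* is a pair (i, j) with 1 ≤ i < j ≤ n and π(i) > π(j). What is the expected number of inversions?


Write X = Σ X_I over the C(24, 2) = 276 pairs i < j, with X_I the indicator of one inversion.
There are 276 indicators.
For each fixed pair i < j, the values π(i) and π(j) are two distinct elements of {1, …, 24} in uniformly random order; by symmetry P[π(i) > π(j)] = 1/2.
By linearity: E[X] = 276 · (1/2) = C(24, 2) · (1/2) = 276/2 = 138 ≈ 138.000.

E[X] = 138 = 138.000.


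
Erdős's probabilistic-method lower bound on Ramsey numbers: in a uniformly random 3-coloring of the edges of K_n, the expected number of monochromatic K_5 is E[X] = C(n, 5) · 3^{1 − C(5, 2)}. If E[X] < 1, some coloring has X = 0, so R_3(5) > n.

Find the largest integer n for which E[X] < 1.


We need C(n, 5) · 3^{1 − 10} < 1, i.e. C(n, 5) < 3^{10 − 1} = 19683.
Check values of n near the boundary:
  n = 17: C(17, 5) = 6188; 6188 < 19683? YES
  n = 18: C(18, 5) = 8568; 8568 < 19683? YES
  n = 19: C(19, 5) = 11628; 11628 < 19683? YES
  n = 20: C(20, 5) = 15504; 15504 < 19683? YES
  n = 21: C(21, 5) = 20349; 20349 < 19683? NO
  n = 22: C(22, 5) = 26334; 26334 < 19683? NO
  n = 23: C(23, 5) = 33649; 33649 < 19683? NO
The largest n with C(n, 5) < 19683 is n = 20 (where E[X] = 5168/6561 ≈ 0.7876848). Hence R_3(5) > 20, i.e. R_3(5) ≥ 21.

Largest n = 20; hence R_3(5) > 20.


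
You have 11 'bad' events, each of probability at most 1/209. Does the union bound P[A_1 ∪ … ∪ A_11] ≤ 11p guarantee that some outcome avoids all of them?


Union bound: P[∪_{i=1}^{11} A_i] ≤ Σ_i P[A_i] ≤ 11·p = 11·(1/209) = 1/19.
Numerically: 1/19 ≈ 0.052632.
Is 1/19 < 1? YES.
Since P[∪ A_i] ≤ 1/19 < 1, the complement has P[∩ A_i^c] ≥ 1 − 1/19 = 18/19 > 0, so some outcome avoids every A_i.

11·p = 1/19 ≈ 0.052632; existence CERTIFIED by the union bound.


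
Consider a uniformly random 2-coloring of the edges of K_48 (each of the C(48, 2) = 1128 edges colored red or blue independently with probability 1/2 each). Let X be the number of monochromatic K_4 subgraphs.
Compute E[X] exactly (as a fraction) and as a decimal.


Let X = Σ_S X_S over the C(48, 4) = 194580 subsets S of size 4, where X_S = 1 if the K_4 on S is monochromatic.
For a fixed S, the K_4 on S has C(4, 2) = 6 edges. P[all 6 edges red] = (1/2)^6, and likewise for blue, so P[monochromatic] = 2·(1/2)^6 = 2^{1 − 6} = 1/32.
By linearity of expectation: E[X] = C(48, 4) · 2^{1 − 6} = 194580 · 1/32 = 48645/8.
Numerically: E[X] ≈ 6080.625000.

E[X] = C(48,4)·2^(1−C(4,2)) = 48645/8 ≈ 6080.625000.


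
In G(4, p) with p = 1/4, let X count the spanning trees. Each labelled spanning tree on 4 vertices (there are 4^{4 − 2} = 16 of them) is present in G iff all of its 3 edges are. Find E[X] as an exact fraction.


K_4 has 4^{4 − 2} = 16 labelled spanning trees.
For each such spanning tree H, let X_H = 1 if all 3 edges of H are present in G. Then P[X_H = 1] = p^{3} = (1/4)^{3} = 1/64.
Summing the indicators: E[X] = Σ_H E[X_H] = 16 · p^{3} = 16 · 1/64 = 1/4.
Numerically: E[X] ≈ 0.25.

E[X] = 16 · (1/4)^{3} = 1/4 ≈ 0.25.


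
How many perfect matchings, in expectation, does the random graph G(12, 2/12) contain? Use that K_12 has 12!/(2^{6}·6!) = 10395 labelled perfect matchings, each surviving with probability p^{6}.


K_12 has 12!/(2^{6}·6!) = 10395 labelled perfect matchings.
For each such perfect matching H, let X_H = 1 if all 6 edges of H are present in G. Then P[X_H = 1] = p^{6} = (1/6)^{6} = 1/46656.
By linearity of expectation: E[X] = Σ_H E[X_H] = 10395 · p^{6} = 10395 · 1/46656 = 385/1728.
Numerically: E[X] ≈ 0.2228.

E[X] = 10395 · (1/6)^{6} = 385/1728 ≈ 0.2228.


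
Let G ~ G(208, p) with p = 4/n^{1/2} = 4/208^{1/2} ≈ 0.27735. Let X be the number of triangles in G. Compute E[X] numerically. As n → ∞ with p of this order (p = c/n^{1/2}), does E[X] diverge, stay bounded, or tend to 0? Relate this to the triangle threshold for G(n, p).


Number of potential triangles: C(208, 3) = 1478256.
Each occurs with probability p³ ≈ (0.27735)³ ≈ 2.13346229e-02.
By linearity: E[X] = C(208, 3)·p³ ≈ 1478256 · 2.13346229e-02 ≈ 31538.034357.
Since α = 1/2 < 1, p = c/n^{1/2} ≫ 1/n is above the triangle threshold p ~ 1/n. Asymptotically E[X] ~ (c³/6)·n^{3(1−α)} = (4³/6)·n^{1.5} → ∞; triangles are abundant w.h.p.

E[X] ≈ 31538.034357; in regime p = Θ(1/n^{1/2}) E[X] diverges (above the triangle threshold p ~ 1/n).


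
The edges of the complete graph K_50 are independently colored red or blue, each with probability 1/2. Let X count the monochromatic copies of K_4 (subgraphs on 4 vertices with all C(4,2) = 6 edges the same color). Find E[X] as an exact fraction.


Let X = Σ_S X_S over the C(50, 4) = 230300 subsets S of size 4, where X_S = 1 if the K_4 on S is monochromatic.
For a fixed S, the K_4 on S has C(4, 2) = 6 edges. P[all 6 edges red] = (1/2)^6, and likewise for blue, so P[monochromatic] = 2·(1/2)^6 = 2^{1 − 6} = 1/32.
Summing: E[X] = C(50, 4) · 2^{1 − 6} = 230300 · 1/32 = 57575/8.
Numerically: E[X] ≈ 7196.875000.

E[X] = C(50,4)·2^(1−C(4,2)) = 57575/8 ≈ 7196.875000.


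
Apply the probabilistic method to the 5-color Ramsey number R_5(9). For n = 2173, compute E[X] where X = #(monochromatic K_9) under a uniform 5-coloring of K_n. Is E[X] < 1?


E[X] = C(2173, 9) · 5^{1 − 36} = 2927993888115921319674265 · 5^{−35} = 2927993888115921319674265/2910383045673370361328125.
As a reduced fraction: E[X] = 585598777623184263934853/582076609134674072265625 ≈ 1.0060510.
Is E[X] < 1? NO.
Since E[X] ≥ 1, the first-moment bound is inconclusive at n = 2173; it does NOT by itself certify R_5(9) > 2173.

E[X] = 585598777623184263934853/582076609134674072265625 ≈ 1.0060510; E[X] ≥ 1; first-moment method inconclusive here.


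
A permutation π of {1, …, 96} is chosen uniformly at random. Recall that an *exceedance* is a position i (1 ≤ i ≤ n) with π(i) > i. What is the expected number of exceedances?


Write X = Σ_{i=1}^{96} X_i, where X_i = 1_{π(i) > i}.
For each fixed i, π(i) is uniform over {1, …, 96} (marginal of a uniform permutation), so P[π(i) > i] = (n − i)/n. Summing: Σ_{i=1}^{96} (n − i)/n = (0 + 1 + … + 95)/96 = 96(96 − 1)/(2·96) = (96 − 1)/2.
Hence E[X] = Σ_{i=1}^{96} (96 − i)/96 = 95/2 ≈ 47.5000.

E[X] = 95/2 = 47.5000.


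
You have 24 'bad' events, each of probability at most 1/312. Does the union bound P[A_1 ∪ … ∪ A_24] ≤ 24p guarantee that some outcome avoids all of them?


Union bound: P[∪_{i=1}^{24} A_i] ≤ Σ_i P[A_i] ≤ 24·p = 24·(1/312) = 1/13.
Numerically: 1/13 ≈ 0.07692.
Is 1/13 < 1? YES.
Since P[∪ A_i] ≤ 1/13 < 1, the complement has P[∩ A_i^c] ≥ 1 − 1/13 = 12/13 > 0, so some outcome avoids every A_i.

24·p = 1/13 ≈ 0.07692; existence CERTIFIED by the union bound.


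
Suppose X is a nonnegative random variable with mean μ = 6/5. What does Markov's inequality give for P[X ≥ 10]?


μ = E[X] = 6/5, a = 10.
Markov: P[X ≥ 10] ≤ μ/a = (6/5)/10 = 3/25.
Numerically: ≈ 0.12000.
(Since a = 10 > μ = 1.20000, the bound 3/25 is < 1 and informative.)

P[X ≥ 10] ≤ 3/25 ≈ 0.12000.


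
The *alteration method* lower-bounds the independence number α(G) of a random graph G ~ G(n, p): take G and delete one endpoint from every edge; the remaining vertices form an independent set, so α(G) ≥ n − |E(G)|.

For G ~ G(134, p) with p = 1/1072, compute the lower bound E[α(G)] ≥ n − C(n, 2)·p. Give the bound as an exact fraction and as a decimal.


E[|E(G)|] = C(134, 2)·p = 8911 · (1/1072) = 133/16.
E[α(G)] ≥ n − E[|E(G)|] = 134 − 133/16 = 2011/16.
Numerically: ≈ 125.688.
(This is only a lower bound; the true E[α(G)] may be larger.)

E[α(G)] ≥ 2011/16 ≈ 125.688.


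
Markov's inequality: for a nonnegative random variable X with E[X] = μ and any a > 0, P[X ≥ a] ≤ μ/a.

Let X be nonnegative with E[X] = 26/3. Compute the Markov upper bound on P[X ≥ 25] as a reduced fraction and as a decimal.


μ = E[X] = 26/3, a = 25.
Markov: P[X ≥ 25] ≤ μ/a = (26/3)/25 = 26/75.
Numerically: ≈ 0.3467.
(Since a = 25 > μ = 8.6667, the bound 26/75 is < 1 and informative.)

P[X ≥ 25] ≤ 26/75 ≈ 0.3467.


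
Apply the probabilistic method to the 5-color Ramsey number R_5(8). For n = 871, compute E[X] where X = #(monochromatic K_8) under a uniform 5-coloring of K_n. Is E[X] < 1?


E[X] = C(871, 8) · 5^{1 − 28} = 7954689371890086540 · 5^{−27} = 7954689371890086540/7450580596923828125.
As a reduced fraction: E[X] = 1590937874378017308/1490116119384765625 ≈ 1.068.
Is E[X] < 1? NO.
Since E[X] ≥ 1, the first-moment bound is inconclusive at n = 871; it does NOT by itself certify R_5(8) > 871.

E[X] = 1590937874378017308/1490116119384765625 ≈ 1.068; E[X] ≥ 1; first-moment method inconclusive here.


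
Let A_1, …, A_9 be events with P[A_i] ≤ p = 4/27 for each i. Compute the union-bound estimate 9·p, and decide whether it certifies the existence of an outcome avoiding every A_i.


Union bound: P[∪_{i=1}^{9} A_i] ≤ Σ_i P[A_i] ≤ 9·p = 9·(4/27) = 4/3.
Numerically: 4/3 ≈ 1.333.
Is 4/3 < 1? NO.
Since the bound 4/3 is ≥ 1, the union bound is uninformative here; it does NOT by itself certify existence.

9·p = 4/3 ≈ 1.333; existence NOT certified by the union bound.


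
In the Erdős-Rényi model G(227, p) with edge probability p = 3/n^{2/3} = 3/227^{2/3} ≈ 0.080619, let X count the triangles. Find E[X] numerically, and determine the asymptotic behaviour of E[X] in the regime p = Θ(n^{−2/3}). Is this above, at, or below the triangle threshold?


Number of potential triangles: C(227, 3) = 1923825.
Each occurs with probability p³ ≈ (0.080619)³ ≈ 5.2397679e-04.
By linearity: E[X] = C(227, 3)·p³ ≈ 1923825 · 5.2397679e-04 ≈ 1008.03965.
Since α = 2/3 < 1, p = c/n^{2/3} ≫ 1/n is above the triangle threshold p ~ 1/n. Asymptotically E[X] ~ (c³/6)·n^{3(1−α)} = (3³/6)·n^{1} → ∞; triangles are abundant w.h.p.

E[X] ≈ 1008.03965; in regime p = Θ(1/n^{2/3}) E[X] diverges (above the triangle threshold p ~ 1/n).


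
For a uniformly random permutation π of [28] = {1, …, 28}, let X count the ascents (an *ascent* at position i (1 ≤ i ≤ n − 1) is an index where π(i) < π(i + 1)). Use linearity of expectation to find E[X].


Write X = Σ X_I over i = 1, …, 27, with X_I the indicator of one ascent.
There are 27 indicators.
For each fixed i, the pair (π(i), π(i+1)) is a uniformly random ordered pair of distinct values from {1, …, 28}; by symmetry P[π(i) < π(i+1)] = 1/2.
By linearity: E[X] = 27 · (1/2) = (28 − 1) · (1/2) = 27/2 ≈ 13.5000.

E[X] = 27/2 = 13.5000.


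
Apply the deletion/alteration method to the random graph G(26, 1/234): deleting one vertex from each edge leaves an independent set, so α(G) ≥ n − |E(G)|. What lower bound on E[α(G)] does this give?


E[|E(G)|] = C(26, 2)·p = 325 · (1/234) = 25/18.
E[α(G)] ≥ n − E[|E(G)|] = 26 − 25/18 = 443/18.
Numerically: ≈ 24.6111.
(This is only a lower bound; the true E[α(G)] may be larger.)

E[α(G)] ≥ 443/18 ≈ 24.6111.


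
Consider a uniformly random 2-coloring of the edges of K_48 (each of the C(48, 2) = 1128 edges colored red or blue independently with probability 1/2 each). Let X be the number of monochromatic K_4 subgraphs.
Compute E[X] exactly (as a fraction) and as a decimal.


Let X = Σ_S X_S over the C(48, 4) = 194580 subsets S of size 4, where X_S = 1 if the K_4 on S is monochromatic.
For a fixed S, the K_4 on S has C(4, 2) = 6 edges. P[all 6 edges red] = (1/2)^6, and likewise for blue, so P[monochromatic] = 2·(1/2)^6 = 2^{1 − 6} = 1/32.
Summing: E[X] = C(48, 4) · 2^{1 − 6} = 194580 · 1/32 = 48645/8.
Numerically: E[X] ≈ 6080.625.

E[X] = C(48,4)·2^(1−C(4,2)) = 48645/8 ≈ 6080.625.


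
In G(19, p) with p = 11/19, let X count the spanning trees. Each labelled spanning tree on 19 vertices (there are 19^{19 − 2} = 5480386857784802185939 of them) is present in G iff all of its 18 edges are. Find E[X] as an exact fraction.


K_19 has 19^{19 − 2} = 5480386857784802185939 labelled spanning trees.
For each such spanning tree H, let X_H = 1 if all 18 edges of H are present in G. Then P[X_H = 1] = p^{18} = (11/19)^{18} = 5559917313492231481/104127350297911241532841.
Summing the indicators: E[X] = Σ_H E[X_H] = 5480386857784802185939 · p^{18} = 5480386857784802185939 · 5559917313492231481/104127350297911241532841 = 5559917313492231481/19.
Numerically: E[X] ≈ 2.92627e+17.

E[X] = 5480386857784802185939 · (11/19)^{18} = 5559917313492231481/19 ≈ 2.92627e+17.


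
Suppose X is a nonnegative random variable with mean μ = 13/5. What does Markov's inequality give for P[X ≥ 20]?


μ = E[X] = 13/5, a = 20.
Markov: P[X ≥ 20] ≤ μ/a = (13/5)/20 = 13/100.
Numerically: ≈ 0.1300.
(Since a = 20 > μ = 2.6000, the bound 13/100 is < 1 and informative.)

P[X ≥ 20] ≤ 13/100 ≈ 0.1300.


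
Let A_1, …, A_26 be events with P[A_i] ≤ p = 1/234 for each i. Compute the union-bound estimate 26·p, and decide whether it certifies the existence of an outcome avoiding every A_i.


Union bound: P[∪_{i=1}^{26} A_i] ≤ Σ_i P[A_i] ≤ 26·p = 26·(1/234) = 1/9.
Numerically: 1/9 ≈ 0.1111111.
Is 1/9 < 1? YES.
Since P[∪ A_i] ≤ 1/9 < 1, the complement has P[∩ A_i^c] ≥ 1 − 1/9 = 8/9 > 0, so some outcome avoids every A_i.

26·p = 1/9 ≈ 0.1111111; existence CERTIFIED by the union bound.


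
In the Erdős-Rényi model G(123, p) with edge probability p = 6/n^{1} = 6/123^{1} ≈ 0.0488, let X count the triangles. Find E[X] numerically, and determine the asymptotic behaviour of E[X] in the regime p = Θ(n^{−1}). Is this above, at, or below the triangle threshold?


Number of potential triangles: C(123, 3) = 302621.
Each occurs with probability p³ ≈ (0.0488)³ ≈ 1.16075e-04.
By linearity: E[X] = C(123, 3)·p³ ≈ 302621 · 1.16075e-04 ≈ 35.127.
Here α = 1, so p = 6/n is exactly at the triangle threshold p ~ 1/n. Asymptotically E[X] → c³/6 = 6³/6 = 36 ≈ 36.000, a bounded constant. In this regime the triangle count is asymptotically Poisson(c³/6).

E[X] ≈ 35.127; in regime p = Θ(1/n^{1}) E[X] stays bounded (at the triangle threshold p ~ 1/n).


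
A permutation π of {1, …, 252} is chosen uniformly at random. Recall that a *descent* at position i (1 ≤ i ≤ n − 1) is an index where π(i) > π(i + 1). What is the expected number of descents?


Write X = Σ X_I over i = 1, …, 251, with X_I the indicator of one descent.
There are 251 indicators.
For each fixed i, the pair (π(i), π(i+1)) is a uniformly random ordered pair of distinct values from {1, …, 252}; by symmetry P[π(i) > π(i+1)] = 1/2.
By linearity: E[X] = 251 · (1/2) = (252 − 1) · (1/2) = 251/2 ≈ 125.500.

E[X] = 251/2 = 125.500.


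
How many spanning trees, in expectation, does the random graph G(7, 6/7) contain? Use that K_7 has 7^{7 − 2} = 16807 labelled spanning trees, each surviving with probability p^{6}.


K_7 has 7^{7 − 2} = 16807 labelled spanning trees.
For each such spanning tree H, let X_H = 1 if all 6 edges of H are present in G. Then P[X_H = 1] = p^{6} = (6/7)^{6} = 46656/117649.
Summing the indicators: E[X] = Σ_H E[X_H] = 16807 · p^{6} = 16807 · 46656/117649 = 46656/7.
Numerically: E[X] ≈ 6665.14.

E[X] = 16807 · (6/7)^{6} = 46656/7 ≈ 6665.14.


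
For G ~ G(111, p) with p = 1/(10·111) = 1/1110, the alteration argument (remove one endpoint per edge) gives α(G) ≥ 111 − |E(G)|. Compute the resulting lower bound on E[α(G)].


E[|E(G)|] = C(111, 2)·p = 6105 · (1/1110) = 11/2.
E[α(G)] ≥ n − E[|E(G)|] = 111 − 11/2 = 211/2.
Numerically: ≈ 105.500.
(This is only a lower bound; the true E[α(G)] may be larger.)

E[α(G)] ≥ 211/2 ≈ 105.500.


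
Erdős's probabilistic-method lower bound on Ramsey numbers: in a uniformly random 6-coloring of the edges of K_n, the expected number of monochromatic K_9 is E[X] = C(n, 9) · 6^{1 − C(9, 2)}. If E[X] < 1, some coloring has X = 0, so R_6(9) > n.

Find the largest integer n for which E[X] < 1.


We need C(n, 9) · 6^{1 − 36} < 1, i.e. C(n, 9) < 6^{36 − 1} = 1719070799748422591028658176.
Check values of n near the boundary:
  n = 4405: C(4405, 9) = 1706862792900636302463627150; 1706862792900636302463627150 < 1719070799748422591028658176? YES
  n = 4406: C(4406, 9) = 1710356485221788389505285700; 1710356485221788389505285700 < 1719070799748422591028658176? YES
  n = 4407: C(4407, 9) = 1713856532599459170657070050; 1713856532599459170657070050 < 1719070799748422591028658176? YES
  n = 4408: C(4408, 9) = 1717362945146264156457459600; 1717362945146264156457459600 < 1719070799748422591028658176? YES
  n = 4409: C(4409, 9) = 1720875732988608787686577131; 1720875732988608787686577131 < 1719070799748422591028658176? NO
The largest n with C(n, 9) < 1719070799748422591028658176 is n = 4408 (where E[X] = 35778394690547169926197075/35813974994758803979763712 ≈ 0.999007). Hence R_6(9) > 4408, i.e. R_6(9) ≥ 4409.

Largest n = 4408; hence R_6(9) > 4408.


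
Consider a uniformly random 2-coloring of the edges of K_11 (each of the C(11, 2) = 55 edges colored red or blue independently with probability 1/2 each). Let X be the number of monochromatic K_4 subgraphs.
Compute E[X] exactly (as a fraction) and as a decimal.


Let X = Σ_S X_S over the C(11, 4) = 330 subsets S of size 4, where X_S = 1 if the K_4 on S is monochromatic.
For a fixed S, the K_4 on S has C(4, 2) = 6 edges. P[all 6 edges red] = (1/2)^6, and likewise for blue, so P[monochromatic] = 2·(1/2)^6 = 2^{1 − 6} = 1/32.
By linearity: E[X] = C(11, 4) · 2^{1 − 6} = 330 · 1/32 = 165/16.
Numerically: E[X] ≈ 10.3125.

E[X] = C(11,4)·2^(1−C(4,2)) = 165/16 ≈ 10.3125.


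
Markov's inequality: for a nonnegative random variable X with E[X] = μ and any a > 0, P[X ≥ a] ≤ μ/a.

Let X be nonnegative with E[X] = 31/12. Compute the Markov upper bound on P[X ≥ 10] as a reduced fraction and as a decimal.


μ = E[X] = 31/12, a = 10.
Markov: P[X ≥ 10] ≤ μ/a = (31/12)/10 = 31/120.
Numerically: ≈ 0.258333.
(Since a = 10 > μ = 2.583333, the bound 31/120 is < 1 and informative.)

P[X ≥ 10] ≤ 31/120 ≈ 0.258333.


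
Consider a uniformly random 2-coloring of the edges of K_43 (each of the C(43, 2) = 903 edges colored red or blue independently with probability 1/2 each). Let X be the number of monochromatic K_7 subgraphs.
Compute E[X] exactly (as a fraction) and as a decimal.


Let X = Σ_S X_S over the C(43, 7) = 32224114 subsets S of size 7, where X_S = 1 if the K_7 on S is monochromatic.
For a fixed S, the K_7 on S has C(7, 2) = 21 edges. P[all 21 edges red] = (1/2)^21, and likewise for blue, so P[monochromatic] = 2·(1/2)^21 = 2^{1 − 21} = 1/1048576.
By linearity of expectation: E[X] = C(43, 7) · 2^{1 − 21} = 32224114 · 1/1048576 = 16112057/524288.
Numerically: E[X] ≈ 30.731310.

E[X] = C(43,7)·2^(1−C(7,2)) = 16112057/524288 ≈ 30.731310.


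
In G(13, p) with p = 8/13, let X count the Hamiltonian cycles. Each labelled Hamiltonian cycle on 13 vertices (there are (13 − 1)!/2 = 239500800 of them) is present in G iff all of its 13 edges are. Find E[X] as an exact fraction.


K_13 has (13 − 1)!/2 = 239500800 labelled Hamiltonian cycles.
For each such Hamiltonian cycle H, let X_H = 1 if all 13 edges of H are present in G. Then P[X_H = 1] = p^{13} = (8/13)^{13} = 549755813888/302875106592253.
Summing the indicators: E[X] = Σ_H E[X_H] = 239500800 · p^{13} = 239500800 · 549755813888/302875106592253 = 131666957230827110400/302875106592253.
Numerically: E[X] ≈ 4.347e+05.

E[X] = 239500800 · (8/13)^{13} = 131666957230827110400/302875106592253 ≈ 4.347e+05.


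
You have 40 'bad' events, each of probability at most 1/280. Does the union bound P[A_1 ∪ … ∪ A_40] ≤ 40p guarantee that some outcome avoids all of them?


Union bound: P[∪_{i=1}^{40} A_i] ≤ Σ_i P[A_i] ≤ 40·p = 40·(1/280) = 1/7.
Numerically: 1/7 ≈ 0.1429.
Is 1/7 < 1? YES.
Since P[∪ A_i] ≤ 1/7 < 1, the complement has P[∩ A_i^c] ≥ 1 − 1/7 = 6/7 > 0, so some outcome avoids every A_i.

40·p = 1/7 ≈ 0.1429; existence CERTIFIED by the union bound.


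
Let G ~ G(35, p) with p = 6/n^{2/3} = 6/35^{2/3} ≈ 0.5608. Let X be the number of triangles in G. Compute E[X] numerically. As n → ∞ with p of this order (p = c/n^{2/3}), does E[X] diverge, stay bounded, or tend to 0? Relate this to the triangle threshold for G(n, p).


Number of potential triangles: C(35, 3) = 6545.
Each occurs with probability p³ ≈ (0.5608)³ ≈ 1.763265e-01.
By linearity: E[X] = C(35, 3)·p³ ≈ 6545 · 1.763265e-01 ≈ 1154.0571.
Since α = 2/3 < 1, p = c/n^{2/3} ≫ 1/n is above the triangle threshold p ~ 1/n. Asymptotically E[X] ~ (c³/6)·n^{3(1−α)} = (6³/6)·n^{1} → ∞; triangles are abundant w.h.p.

E[X] ≈ 1154.0571; in regime p = Θ(1/n^{2/3}) E[X] diverges (above the triangle threshold p ~ 1/n).


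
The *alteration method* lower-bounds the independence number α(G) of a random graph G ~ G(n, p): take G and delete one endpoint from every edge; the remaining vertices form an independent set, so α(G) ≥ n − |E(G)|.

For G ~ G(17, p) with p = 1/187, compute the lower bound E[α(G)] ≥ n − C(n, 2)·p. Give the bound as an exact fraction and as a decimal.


E[|E(G)|] = C(17, 2)·p = 136 · (1/187) = 8/11.
E[α(G)] ≥ n − E[|E(G)|] = 17 − 8/11 = 179/11.
Numerically: ≈ 16.272727.
(This is only a lower bound; the true E[α(G)] may be larger.)

E[α(G)] ≥ 179/11 ≈ 16.272727.


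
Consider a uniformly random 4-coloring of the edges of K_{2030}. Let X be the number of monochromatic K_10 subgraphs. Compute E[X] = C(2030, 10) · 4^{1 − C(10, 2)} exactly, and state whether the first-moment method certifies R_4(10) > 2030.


E[X] = C(2030, 10) · 4^{1 − 45} = 320298626039392096327195965 · 4^{−44} = 320298626039392096327195965/309485009821345068724781056.
As a reduced fraction: E[X] = 320298626039392096327195965/309485009821345068724781056 ≈ 1.03494.
Is E[X] < 1? NO.
Since E[X] ≥ 1, the first-moment bound is inconclusive at n = 2030; it does NOT by itself certify R_4(10) > 2030.

E[X] = 320298626039392096327195965/309485009821345068724781056 ≈ 1.03494; E[X] ≥ 1; first-moment method inconclusive here.


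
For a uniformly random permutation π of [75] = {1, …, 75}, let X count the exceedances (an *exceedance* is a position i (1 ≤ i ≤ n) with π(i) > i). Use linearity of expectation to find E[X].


Write X = Σ_{i=1}^{75} X_i, where X_i = 1_{π(i) > i}.
For each fixed i, π(i) is uniform over {1, …, 75} (marginal of a uniform permutation), so P[π(i) > i] = (n − i)/n. Summing: Σ_{i=1}^{75} (n − i)/n = (0 + 1 + … + 74)/75 = 75(75 − 1)/(2·75) = (75 − 1)/2.
Hence E[X] = Σ_{i=1}^{75} (75 − i)/75 = 37 ≈ 37.0000.

E[X] = 37 = 37.0000.


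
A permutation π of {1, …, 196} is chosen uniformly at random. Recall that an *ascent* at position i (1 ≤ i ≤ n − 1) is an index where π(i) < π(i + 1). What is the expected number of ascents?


Write X = Σ X_I over i = 1, …, 195, with X_I the indicator of one ascent.
There are 195 indicators.
For each fixed i, the pair (π(i), π(i+1)) is a uniformly random ordered pair of distinct values from {1, …, 196}; by symmetry P[π(i) < π(i+1)] = 1/2.
By linearity: E[X] = 195 · (1/2) = (196 − 1) · (1/2) = 195/2 ≈ 97.500.

E[X] = 195/2 = 97.500.


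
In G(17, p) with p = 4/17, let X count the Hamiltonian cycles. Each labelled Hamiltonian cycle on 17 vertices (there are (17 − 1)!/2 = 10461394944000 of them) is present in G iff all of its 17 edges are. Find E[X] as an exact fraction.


K_17 has (17 − 1)!/2 = 10461394944000 labelled Hamiltonian cycles.
For each such Hamiltonian cycle H, let X_H = 1 if all 17 edges of H are present in G. Then P[X_H = 1] = p^{17} = (4/17)^{17} = 17179869184/827240261886336764177.
By linearity of expectation: E[X] = Σ_H E[X_H] = 10461394944000 · p^{17} = 10461394944000 · 17179869184/827240261886336764177 = 179725396620079005696000/827240261886336764177.
Numerically: E[X] ≈ 217.3.

E[X] = 10461394944000 · (4/17)^{17} = 179725396620079005696000/827240261886336764177 ≈ 217.3.


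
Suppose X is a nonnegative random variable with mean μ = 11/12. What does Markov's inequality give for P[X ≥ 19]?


μ = E[X] = 11/12, a = 19.
Markov: P[X ≥ 19] ≤ μ/a = (11/12)/19 = 11/228.
Numerically: ≈ 0.04825.
(Since a = 19 > μ = 0.91667, the bound 11/228 is < 1 and informative.)

P[X ≥ 19] ≤ 11/228 ≈ 0.04825.
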